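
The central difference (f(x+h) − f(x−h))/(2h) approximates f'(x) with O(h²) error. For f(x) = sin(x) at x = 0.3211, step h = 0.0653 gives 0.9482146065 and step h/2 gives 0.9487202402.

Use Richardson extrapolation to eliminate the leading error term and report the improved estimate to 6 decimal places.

0.948889

With r = 2 the leading error scales as h^2, so the weight is 2^2 = 4.
4×0.9487202402 = 3.7948809608; subtract 0.9482146065 → 2.8466663543
(4×0.9487202402 − 0.9482146065)/(4 − 1) = 0.9488887848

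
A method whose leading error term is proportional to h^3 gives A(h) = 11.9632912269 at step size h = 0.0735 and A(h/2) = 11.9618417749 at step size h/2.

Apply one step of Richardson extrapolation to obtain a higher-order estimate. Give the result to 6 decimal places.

r = 3: numerator weight 8, denominator 7.
8×11.9618417749 = 95.6947341992; subtract 11.9632912269 → 83.7314429723
Extrapolated: 83.7314429723 / 7 = 11.9616347103
Gap between inputs: 1.449e-03; correction applied: −0.0002070646.

11.961635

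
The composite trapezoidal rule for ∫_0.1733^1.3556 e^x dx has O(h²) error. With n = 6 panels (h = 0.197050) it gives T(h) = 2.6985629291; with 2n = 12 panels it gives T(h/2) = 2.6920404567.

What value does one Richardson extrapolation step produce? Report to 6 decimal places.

2.689866

r = 2: numerator weight 4, denominator 3.
Difference of the inputs: 2.6920404567 − 2.6985629291 = -0.0065224724
Correction (A(h/2) − A(h))/(4 − 1) = (-0.0065224724)/3 = -0.0021741575
R = A(h/2) + (A(h/2) − A(h))/3 = 2.6920404567 − 0.0021741575 = 2.6898662992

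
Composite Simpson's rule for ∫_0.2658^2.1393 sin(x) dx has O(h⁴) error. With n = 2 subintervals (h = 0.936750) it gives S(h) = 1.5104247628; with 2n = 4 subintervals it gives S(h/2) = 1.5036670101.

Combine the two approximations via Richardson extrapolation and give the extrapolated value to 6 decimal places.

Method order is 4; weight 2^4 = 16.
Numerator 16×A(h/2) − A(h) = 16×1.5036670101 − 1.5104247628 = 22.5482473988
Denominator 16 − 1 = 15.
22.5482473988 ÷ 15 = 1.5032164933

1.503216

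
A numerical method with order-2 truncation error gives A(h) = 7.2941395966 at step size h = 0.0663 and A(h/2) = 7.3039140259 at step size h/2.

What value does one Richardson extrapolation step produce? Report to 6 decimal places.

With r = 2 the leading error scales as h^2, so the weight is 2^2 = 4.
Numerator 4 × A(h/2) − A(h) = 4 × 7.3039140259 − 7.2941395966 = 21.9215165070
(4 × 7.3039140259 − 7.2941395966)/(4 − 1) = 7.3071721690
Shift from A(h/2): +0.0032581431.

7.307172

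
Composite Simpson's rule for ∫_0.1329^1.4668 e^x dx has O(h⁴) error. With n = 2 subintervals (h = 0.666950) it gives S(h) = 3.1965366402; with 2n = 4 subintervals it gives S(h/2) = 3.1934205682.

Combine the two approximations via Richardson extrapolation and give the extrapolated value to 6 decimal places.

Error is O(h^4); halving h shrinks it by 2^4 = 16.
2^4*A(h/2) = 51.0947290912; minus A(h) gives 47.8981924510.
(16*3.1934205682 − 3.1965366402)/(16 − 1) = 3.1932128301

3.193213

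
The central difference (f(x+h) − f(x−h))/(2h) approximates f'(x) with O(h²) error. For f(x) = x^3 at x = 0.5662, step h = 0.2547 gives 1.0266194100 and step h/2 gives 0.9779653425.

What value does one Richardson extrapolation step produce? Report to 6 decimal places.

r = 2: numerator weight 4, denominator 3.
Numerator 4·A(h/2) − A(h) = 4·0.9779653425 − 1.0266194100 = 2.8852419600
Denominator 4 − 1 = 3.
2.8852419600 ÷ 3 = 0.9617473200

0.961747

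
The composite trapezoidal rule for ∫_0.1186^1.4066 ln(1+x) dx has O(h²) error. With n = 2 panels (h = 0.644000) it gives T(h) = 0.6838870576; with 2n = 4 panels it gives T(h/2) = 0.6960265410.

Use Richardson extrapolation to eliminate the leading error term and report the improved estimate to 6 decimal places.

0.700073

With r = 2 the leading error scales as h^2, so the weight is 2^2 = 4.
Difference of the inputs: 0.6960265410 − 0.6838870576 = 0.0121394834
Divide by 2^2 − 1 = 3: 0.0121394834/3 = 0.0040464945
R = A(h/2) + (A(h/2) − A(h))/3 = 0.6960265410 + 0.0040464945 = 0.7000730355
Gap between inputs: 1.214e-02; correction applied: +0.0040464945.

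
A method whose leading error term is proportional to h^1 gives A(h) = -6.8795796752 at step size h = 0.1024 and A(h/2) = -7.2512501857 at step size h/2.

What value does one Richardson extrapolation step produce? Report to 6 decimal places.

Leading term ∝ h^1; use weight 2 = 2^1.
2×(-7.2512501857) − (-6.8795796752) = -7.6229206962
Divide by 2^1 − 1 = 1.
Result: -7.6229206962

-7.622921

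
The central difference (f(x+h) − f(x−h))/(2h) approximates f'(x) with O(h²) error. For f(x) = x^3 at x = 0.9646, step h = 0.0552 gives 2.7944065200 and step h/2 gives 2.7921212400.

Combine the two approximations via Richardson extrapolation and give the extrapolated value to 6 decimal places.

2.791359

r = 2, so 2^r = 4.
4×2.7921212400 = 11.1684849600; subtract 2.7944065200 → 8.3740784400
8.3740784400 ÷ 3 = 2.7913594800
Gap between inputs: 2.285e-03; correction applied: −0.0007617600.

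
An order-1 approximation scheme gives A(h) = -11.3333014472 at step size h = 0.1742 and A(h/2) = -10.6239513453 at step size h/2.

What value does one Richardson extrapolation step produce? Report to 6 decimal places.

-9.914601

The method has order 1: 2^1 = 2.
Weighted: (-21.2479026906) − (-11.3333014472) = -9.9146012434
R = (-9.9146012434)/1 = -9.9146012434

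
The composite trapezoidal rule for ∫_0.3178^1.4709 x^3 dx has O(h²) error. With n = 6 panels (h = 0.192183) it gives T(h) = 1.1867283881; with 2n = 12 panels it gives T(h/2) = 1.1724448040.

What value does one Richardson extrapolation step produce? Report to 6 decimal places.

With r = 2 the leading error scales as h^2, so the weight is 2^2 = 4.
Numerator 4 × A(h/2) − A(h) = 4 × 1.1724448040 − 1.1867283881 = 3.5030508279
Divide by 2^2 − 1 = 3.
Extrapolated: 3.5030508279 / 3 = 1.1676836093

1.167684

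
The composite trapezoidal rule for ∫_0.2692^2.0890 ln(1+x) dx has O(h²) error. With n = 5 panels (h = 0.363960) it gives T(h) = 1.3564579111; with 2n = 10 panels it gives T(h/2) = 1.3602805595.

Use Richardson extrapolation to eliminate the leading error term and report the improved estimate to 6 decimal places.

1.361555

Order 2 gives 2^r = 4 and 2^r − 1 = 3.
4×1.3602805595 = 5.4411222380; subtract 1.3564579111 → 4.0846643269
Denominator 4 − 1 = 3.
So the Richardson estimate is 1.3615547756.
Correction |R − A(h/2)| = 1.274e-03; gap |A(h/2) − A(h)| = 3.823e-03.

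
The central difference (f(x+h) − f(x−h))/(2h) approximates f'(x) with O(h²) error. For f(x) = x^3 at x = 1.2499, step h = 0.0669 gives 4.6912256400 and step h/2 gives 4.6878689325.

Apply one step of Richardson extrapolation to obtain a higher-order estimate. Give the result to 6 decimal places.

The method has order 2: 2^2 = 4.
4×4.6878689325 − 4.6912256400 = 14.0602500900
Divide by 2^2 − 1 = 3.
R = 14.0602500900/3 = 4.6867500300
Correction |R − A(h/2)| = 1.119e-03; gap |A(h/2) − A(h)| = 3.357e-03.

4.686750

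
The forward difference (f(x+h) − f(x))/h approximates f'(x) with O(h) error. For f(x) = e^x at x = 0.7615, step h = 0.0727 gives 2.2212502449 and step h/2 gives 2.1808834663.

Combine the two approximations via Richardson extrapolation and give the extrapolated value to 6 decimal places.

The method has order 1: 2^1 = 2.
Top: 2(2.1808834663) − (2.2212502449) = 2.1405166877
Extrapolated: 2.1405166877 / 1 = 2.1405166877
Gap between inputs: 4.037e-02; correction applied: −0.0403667786.

2.140517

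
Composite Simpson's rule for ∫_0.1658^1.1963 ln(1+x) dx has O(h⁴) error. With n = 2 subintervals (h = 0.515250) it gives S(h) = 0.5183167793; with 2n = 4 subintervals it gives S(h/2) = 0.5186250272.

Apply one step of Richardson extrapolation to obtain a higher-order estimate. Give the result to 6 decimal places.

0.518646

r = 4, so 2^r = 16.
A(h/2) − A(h) = 0.5186250272 − 0.5183167793 = 0.0003082479
Divide by 2^4 − 1 = 15: 0.0003082479/15 = 0.0000205499
R = A(h/2) + (A(h/2) − A(h))/15 = 0.5186250272 + 0.0000205499 = 0.5186455771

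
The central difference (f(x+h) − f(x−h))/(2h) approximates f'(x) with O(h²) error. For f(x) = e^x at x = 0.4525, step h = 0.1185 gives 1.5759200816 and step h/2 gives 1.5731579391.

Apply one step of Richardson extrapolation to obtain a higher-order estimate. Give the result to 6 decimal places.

1.572237

Order 2 gives 2^r = 4 and 2^r − 1 = 3.
A(h/2) − A(h) = 1.5731579391 − 1.5759200816 = -0.0027621425
Divide by 2^2 − 1 = 3: (-0.0027621425)/3 = -0.0009207142
R = 1.5731579391 − 0.0009207142 = 1.5722372249
Correction |R − A(h/2)| = 9.207e-04; gap |A(h/2) − A(h)| = 2.762e-03.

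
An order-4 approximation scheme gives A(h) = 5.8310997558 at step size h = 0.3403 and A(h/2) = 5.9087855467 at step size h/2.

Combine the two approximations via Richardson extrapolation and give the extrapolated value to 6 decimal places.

5.913965

The method has order 4: 2^4 = 16.
A(h/2) − A(h) = 5.9087855467 − 5.8310997558 = 0.0776857909
Divide by 2^4 − 1 = 15: 0.0776857909/15 = 0.0051790527
R = 5.9087855467 + 0.0051790527 = 5.9139645994
Correction |R − A(h/2)| = 5.179e-03; gap |A(h/2) − A(h)| = 7.769e-02.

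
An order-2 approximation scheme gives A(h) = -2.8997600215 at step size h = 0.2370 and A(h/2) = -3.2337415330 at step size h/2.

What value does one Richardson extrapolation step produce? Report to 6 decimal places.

The method has order 2: 2^2 = 4.
4*(-3.2337415330) = -12.9349661320; subtract (-2.8997600215) → -10.0352061105
Divide by 2^2 − 1 = 3.
R = (-10.0352061105)/3 = -3.3450687035
Shift from A(h/2): −0.1113271705.

-3.345069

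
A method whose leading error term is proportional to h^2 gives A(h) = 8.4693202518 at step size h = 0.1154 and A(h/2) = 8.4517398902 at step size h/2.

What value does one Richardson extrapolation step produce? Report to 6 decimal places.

8.445880

Order 2 gives 2^r = 4 and 2^r − 1 = 3.
Top: 4(8.4517398902) − (8.4693202518) = 25.3376393090
Extrapolated: 25.3376393090 / 3 = 8.4458797697
Gap between inputs: 1.758e-02; correction applied: −0.0058601205.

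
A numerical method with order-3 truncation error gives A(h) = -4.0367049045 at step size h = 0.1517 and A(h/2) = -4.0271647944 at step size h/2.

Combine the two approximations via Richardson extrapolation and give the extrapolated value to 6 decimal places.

Order 3 gives 2^r = 8 and 2^r − 1 = 7.
8×(-4.0271647944) − (-4.0367049045) = -28.1806134507
Divide by 2^3 − 1 = 7.
R = (-28.1806134507)/7 = -4.0258019215

-4.025802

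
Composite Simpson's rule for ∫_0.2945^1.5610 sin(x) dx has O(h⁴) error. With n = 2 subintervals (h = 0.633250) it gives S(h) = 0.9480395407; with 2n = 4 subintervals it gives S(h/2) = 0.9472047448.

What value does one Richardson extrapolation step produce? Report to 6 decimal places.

0.947149

r = 4, so 2^r = 16.
16×0.9472047448 = 15.1552759168; 15.1552759168 − 0.9480395407 = 14.2072363761
(16×0.9472047448 − 0.9480395407)/(16 − 1) = 0.9471490917
Gap between inputs: 8.348e-04; correction applied: −0.0000556531.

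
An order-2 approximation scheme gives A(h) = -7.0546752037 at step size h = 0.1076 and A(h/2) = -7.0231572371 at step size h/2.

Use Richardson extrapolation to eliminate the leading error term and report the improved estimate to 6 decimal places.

Leading term ∝ h^2; use weight 4 = 2^2.
2^2·A(h/2) = -28.0926289484; minus A(h) gives -21.0379537447.
Denominator 4 − 1 = 3.
So the Richardson estimate is -7.0126512482.
Correction |R − A(h/2)| = 1.051e-02; gap |A(h/2) − A(h)| = 3.152e-02.

-7.012651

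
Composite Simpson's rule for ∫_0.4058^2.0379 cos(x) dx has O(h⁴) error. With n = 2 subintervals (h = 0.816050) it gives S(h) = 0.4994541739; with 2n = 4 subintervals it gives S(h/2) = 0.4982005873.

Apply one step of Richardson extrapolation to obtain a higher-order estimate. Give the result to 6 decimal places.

Method order is 4; weight 2^4 = 16.
Difference of the inputs: 0.4982005873 − 0.4994541739 = -0.0012535866
Divide by 2^4 − 1 = 15: (-0.0012535866)/15 = -0.0000835724
R = 0.4982005873 − 0.0000835724 = 0.4981170149
Correction |R − A(h/2)| = 8.357e-05; gap |A(h/2) − A(h)| = 1.254e-03.

0.498117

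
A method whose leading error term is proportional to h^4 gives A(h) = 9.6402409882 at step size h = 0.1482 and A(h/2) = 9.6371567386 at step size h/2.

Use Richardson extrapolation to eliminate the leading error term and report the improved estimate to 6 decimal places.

The method has order 4: 2^4 = 16.
2^4×A(h/2) = 154.1945078176; minus A(h) gives 144.5542668294.
(16×9.6371567386 − 9.6402409882)/(16 − 1) = 9.6369511220

9.636951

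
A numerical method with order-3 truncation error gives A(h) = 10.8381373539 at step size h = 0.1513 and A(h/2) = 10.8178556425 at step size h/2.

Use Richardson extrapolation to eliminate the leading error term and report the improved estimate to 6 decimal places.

Order 3 gives 2^r = 8 and 2^r − 1 = 7.
8 × 10.8178556425 − 10.8381373539 = 75.7047077861
Divide by 2^3 − 1 = 7.
Extrapolated: 75.7047077861 / 7 = 10.8149582552
Gap between inputs: 2.028e-02; correction applied: −0.0028973873.

10.814958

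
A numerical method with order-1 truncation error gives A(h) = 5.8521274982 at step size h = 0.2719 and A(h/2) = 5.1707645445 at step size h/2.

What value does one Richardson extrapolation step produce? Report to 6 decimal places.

The method has order 1: 2^1 = 2.
Weighted: 10.3415290890 − 5.8521274982 = 4.4894015908
R = 4.4894015908/1 = 4.4894015908
Shift from A(h/2): −0.6813629537.

4.489402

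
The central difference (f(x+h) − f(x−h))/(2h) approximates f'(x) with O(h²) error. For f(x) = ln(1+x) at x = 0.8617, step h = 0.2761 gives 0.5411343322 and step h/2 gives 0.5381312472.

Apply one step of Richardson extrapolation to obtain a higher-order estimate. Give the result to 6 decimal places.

0.537130

Order 2 gives 2^r = 4 and 2^r − 1 = 3.
4×0.5381312472 − 0.5411343322 = 1.6113906566
Divide by 2^2 − 1 = 3.
(4×0.5381312472 − 0.5411343322)/(4 − 1) = 0.5371302189
Shift from A(h/2): −0.0010010283.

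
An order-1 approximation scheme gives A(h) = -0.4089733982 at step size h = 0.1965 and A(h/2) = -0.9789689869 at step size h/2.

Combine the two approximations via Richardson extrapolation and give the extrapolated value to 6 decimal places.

-1.548965

Order 1 gives 2^r = 2 and 2^r − 1 = 1.
2 × (-0.9789689869) = -1.9579379738; subtract (-0.4089733982) → -1.5489645756
Denominator 2 − 1 = 1.
Extrapolated: (-1.5489645756) / 1 = -1.5489645756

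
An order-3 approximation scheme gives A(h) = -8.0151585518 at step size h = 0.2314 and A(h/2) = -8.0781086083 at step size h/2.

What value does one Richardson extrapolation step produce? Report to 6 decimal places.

-8.087101

r = 3: numerator weight 8, denominator 7.
8*(-8.0781086083) = -64.6248688664; (-64.6248688664) − (-8.0151585518) = -56.6097103146
Divide by 2^3 − 1 = 7.
Result: -8.0871014735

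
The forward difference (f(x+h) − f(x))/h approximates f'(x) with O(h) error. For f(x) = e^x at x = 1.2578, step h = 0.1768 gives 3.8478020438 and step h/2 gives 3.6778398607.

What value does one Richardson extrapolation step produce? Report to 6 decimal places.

3.507878

Error is O(h^1); halving h shrinks it by 2^1 = 2.
2^1 × A(h/2) = 7.3556797214; minus A(h) gives 3.5078776776.
Divide by 2^1 − 1 = 1.
3.5078776776 ÷ 1 = 3.5078776776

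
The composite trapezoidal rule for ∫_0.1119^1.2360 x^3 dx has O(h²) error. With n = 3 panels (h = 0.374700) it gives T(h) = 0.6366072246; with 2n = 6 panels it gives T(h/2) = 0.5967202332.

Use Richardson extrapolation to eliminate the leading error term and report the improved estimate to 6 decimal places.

With r = 2 the leading error scales as h^2, so the weight is 2^2 = 4.
4·0.5967202332 = 2.3868809328; 2.3868809328 − 0.6366072246 = 1.7502737082
Denominator 4 − 1 = 3.
(4·0.5967202332 − 0.6366072246)/(4 − 1) = 0.5834245694
Shift from A(h/2): −0.0132956638.

0.583425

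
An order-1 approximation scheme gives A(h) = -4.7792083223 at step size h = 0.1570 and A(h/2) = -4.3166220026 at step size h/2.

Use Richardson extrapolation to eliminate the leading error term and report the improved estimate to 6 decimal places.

-3.854036

r = 1: numerator weight 2, denominator 1.
2^1×A(h/2) = -8.6332440052; minus A(h) gives -3.8540356829.
(2×(-4.3166220026) − (-4.7792083223))/(2 − 1) = -3.8540356829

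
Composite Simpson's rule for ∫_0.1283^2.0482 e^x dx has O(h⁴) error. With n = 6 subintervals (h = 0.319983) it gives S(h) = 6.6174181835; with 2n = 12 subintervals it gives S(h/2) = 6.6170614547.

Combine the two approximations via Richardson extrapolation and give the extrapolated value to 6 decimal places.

6.617038

Order 4 gives 2^r = 16 and 2^r − 1 = 15.
Top: 16(6.6170614547) − (6.6174181835) = 99.2555650917
Denominator 16 − 1 = 15.
R = 99.2555650917/15 = 6.6170376728
Gap between inputs: 3.567e-04; correction applied: −0.0000237819.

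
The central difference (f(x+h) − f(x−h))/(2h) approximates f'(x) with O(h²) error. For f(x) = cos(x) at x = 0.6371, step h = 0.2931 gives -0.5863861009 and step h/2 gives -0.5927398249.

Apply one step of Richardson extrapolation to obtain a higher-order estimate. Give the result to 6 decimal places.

Leading term ∝ h^2; use weight 4 = 2^2.
2^2 × A(h/2) = -2.3709592996; minus A(h) gives -1.7845731987.
Denominator 4 − 1 = 3.
(-1.7845731987) ÷ 3 = -0.5948577329

-0.594858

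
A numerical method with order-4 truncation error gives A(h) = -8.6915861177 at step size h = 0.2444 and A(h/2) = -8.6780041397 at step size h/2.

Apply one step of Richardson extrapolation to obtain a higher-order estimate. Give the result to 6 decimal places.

-8.677099

Order 4 gives 2^r = 16 and 2^r − 1 = 15.
Top: 16(-8.6780041397) − (-8.6915861177) = -130.1564801175
Divide by 2^4 − 1 = 15.
(16 × (-8.6780041397) − (-8.6915861177))/(16 − 1) = -8.6770986745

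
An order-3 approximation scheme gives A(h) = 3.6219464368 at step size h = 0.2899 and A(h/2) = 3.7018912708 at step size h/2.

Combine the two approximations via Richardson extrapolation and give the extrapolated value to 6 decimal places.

3.713312

With r = 3 the leading error scales as h^3, so the weight is 2^3 = 8.
8 × 3.7018912708 = 29.6151301664; subtract 3.6219464368 → 25.9931837296
R = 25.9931837296/7 = 3.7133119614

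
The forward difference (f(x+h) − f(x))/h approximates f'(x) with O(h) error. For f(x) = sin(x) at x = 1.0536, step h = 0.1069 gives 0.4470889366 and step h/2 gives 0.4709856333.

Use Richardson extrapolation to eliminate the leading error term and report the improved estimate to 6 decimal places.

0.494882

Method order is 1; weight 2^1 = 2.
2×0.4709856333 = 0.9419712666; 0.9419712666 − 0.4470889366 = 0.4948823300
Divide by 2^1 − 1 = 1.
0.4948823300 ÷ 1 = 0.4948823300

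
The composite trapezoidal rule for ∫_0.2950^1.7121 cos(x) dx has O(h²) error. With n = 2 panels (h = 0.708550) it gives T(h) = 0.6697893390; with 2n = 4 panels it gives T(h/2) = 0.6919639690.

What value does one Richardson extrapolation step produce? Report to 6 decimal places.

r = 2, so 2^r = 4.
Top: 4(0.6919639690) − (0.6697893390) = 2.0980665370
Divide by 2^2 − 1 = 3.
Extrapolated: 2.0980665370 / 3 = 0.6993555123

0.699356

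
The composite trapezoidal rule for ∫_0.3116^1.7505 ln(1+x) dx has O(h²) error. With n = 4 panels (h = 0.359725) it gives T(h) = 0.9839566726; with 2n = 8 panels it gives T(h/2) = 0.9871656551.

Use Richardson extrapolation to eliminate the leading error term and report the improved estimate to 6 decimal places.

Method order is 2; weight 2^2 = 4.
Top: 4(0.9871656551) − (0.9839566726) = 2.9647059478
2.9647059478 ÷ 3 = 0.9882353159

0.988235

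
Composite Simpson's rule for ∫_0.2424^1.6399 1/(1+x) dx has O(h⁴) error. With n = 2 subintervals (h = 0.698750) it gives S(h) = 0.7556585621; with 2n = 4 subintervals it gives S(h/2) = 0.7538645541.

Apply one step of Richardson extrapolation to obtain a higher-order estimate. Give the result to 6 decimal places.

Error is O(h^4); halving h shrinks it by 2^4 = 16.
2^4 × A(h/2) = 12.0618328656; minus A(h) gives 11.3061743035.
Divide by 2^4 − 1 = 15.
Extrapolated: 11.3061743035 / 15 = 0.7537449536
Gap between inputs: 1.794e-03; correction applied: −0.0001196005.

0.753745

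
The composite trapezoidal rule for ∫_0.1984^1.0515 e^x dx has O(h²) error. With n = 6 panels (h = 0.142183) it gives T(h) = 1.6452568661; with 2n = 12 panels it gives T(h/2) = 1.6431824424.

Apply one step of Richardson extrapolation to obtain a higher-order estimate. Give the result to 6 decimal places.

Leading term ∝ h^2; use weight 4 = 2^2.
Weighted: 6.5727297696 − 1.6452568661 = 4.9274729035
Denominator 4 − 1 = 3.
Extrapolated: 4.9274729035 / 3 = 1.6424909678

1.642491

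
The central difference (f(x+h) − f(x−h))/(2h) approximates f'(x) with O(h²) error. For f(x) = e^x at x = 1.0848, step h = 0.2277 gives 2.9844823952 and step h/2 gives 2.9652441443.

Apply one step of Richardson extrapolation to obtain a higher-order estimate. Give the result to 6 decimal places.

The method has order 2: 2^2 = 4.
Numerator 4·A(h/2) − A(h) = 4·2.9652441443 − 2.9844823952 = 8.8764941820
Divide by 2^2 − 1 = 3.
8.8764941820 ÷ 3 = 2.9588313940
Correction |R − A(h/2)| = 6.413e-03; gap |A(h/2) − A(h)| = 1.924e-02.

2.958831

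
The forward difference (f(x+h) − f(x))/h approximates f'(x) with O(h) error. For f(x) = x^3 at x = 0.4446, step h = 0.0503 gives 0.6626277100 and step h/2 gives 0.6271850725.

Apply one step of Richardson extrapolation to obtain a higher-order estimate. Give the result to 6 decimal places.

With r = 1 the leading error scales as h^1, so the weight is 2^1 = 2.
2 × 0.6271850725 − 0.6626277100 = 0.5917424350
Denominator 2 − 1 = 1.
Extrapolated: 0.5917424350 / 1 = 0.5917424350
Correction |R − A(h/2)| = 3.544e-02; gap |A(h/2) − A(h)| = 3.544e-02.

0.591742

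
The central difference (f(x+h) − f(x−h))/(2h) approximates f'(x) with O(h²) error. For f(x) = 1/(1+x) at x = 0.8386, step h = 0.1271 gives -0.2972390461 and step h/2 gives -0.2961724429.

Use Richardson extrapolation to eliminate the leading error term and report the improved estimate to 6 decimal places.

-0.295817

r = 2, so 2^r = 4.
4×(-0.2961724429) = -1.1846897716; subtract (-0.2972390461) → -0.8874507255
Divide by 2^2 − 1 = 3.
(-0.8874507255) ÷ 3 = -0.2958169085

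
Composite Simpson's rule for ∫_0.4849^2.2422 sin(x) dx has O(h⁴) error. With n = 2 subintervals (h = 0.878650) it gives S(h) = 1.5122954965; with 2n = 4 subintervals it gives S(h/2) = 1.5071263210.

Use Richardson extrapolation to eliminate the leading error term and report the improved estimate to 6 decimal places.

Leading term ∝ h^4; use weight 16 = 2^4.
2^4*A(h/2) = 24.1140211360; minus A(h) gives 22.6017256395.
R = 22.6017256395/15 = 1.5067817093

1.506782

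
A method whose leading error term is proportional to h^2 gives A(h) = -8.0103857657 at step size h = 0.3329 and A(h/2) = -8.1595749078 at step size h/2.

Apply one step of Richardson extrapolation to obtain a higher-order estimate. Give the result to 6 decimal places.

-8.209305

Order 2 gives 2^r = 4 and 2^r − 1 = 3.
4·(-8.1595749078) = -32.6382996312; subtract (-8.0103857657) → -24.6279138655
Denominator 4 − 1 = 3.
(4·(-8.1595749078) − (-8.0103857657))/(4 − 1) = -8.2093046218
Shift from A(h/2): −0.0497297140.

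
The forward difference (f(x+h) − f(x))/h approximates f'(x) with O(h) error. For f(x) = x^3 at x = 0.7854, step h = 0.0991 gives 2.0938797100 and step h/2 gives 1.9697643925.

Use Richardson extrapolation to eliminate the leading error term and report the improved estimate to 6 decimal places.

Error is O(h^1); halving h shrinks it by 2^1 = 2.
2·1.9697643925 = 3.9395287850; subtract 2.0938797100 → 1.8456490750
R = 1.8456490750/1 = 1.8456490750
Shift from A(h/2): −0.1241153175.

1.845649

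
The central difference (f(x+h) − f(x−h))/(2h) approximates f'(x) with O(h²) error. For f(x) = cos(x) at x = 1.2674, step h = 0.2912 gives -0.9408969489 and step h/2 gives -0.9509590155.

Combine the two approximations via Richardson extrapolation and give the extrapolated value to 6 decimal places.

The method has order 2: 2^2 = 4.
2^2 × A(h/2) = -3.8038360620; minus A(h) gives -2.8629391131.
Extrapolated: (-2.8629391131) / 3 = -0.9543130377

-0.954313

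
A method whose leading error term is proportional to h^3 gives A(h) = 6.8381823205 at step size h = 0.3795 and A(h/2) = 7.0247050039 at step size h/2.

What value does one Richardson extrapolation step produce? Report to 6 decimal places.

With r = 3 the leading error scales as h^3, so the weight is 2^3 = 8.
Numerator 8×A(h/2) − A(h) = 8×7.0247050039 − 6.8381823205 = 49.3594577107
Extrapolated: 49.3594577107 / 7 = 7.0513511015

7.051351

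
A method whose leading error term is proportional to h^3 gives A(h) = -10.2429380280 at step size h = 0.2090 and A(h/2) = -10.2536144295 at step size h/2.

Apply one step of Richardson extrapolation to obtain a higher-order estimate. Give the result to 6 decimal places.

-10.255140

r = 3: numerator weight 8, denominator 7.
Numerator 8*A(h/2) − A(h) = 8*(-10.2536144295) − (-10.2429380280) = -71.7859774080
Extrapolated: (-71.7859774080) / 7 = -10.2551396297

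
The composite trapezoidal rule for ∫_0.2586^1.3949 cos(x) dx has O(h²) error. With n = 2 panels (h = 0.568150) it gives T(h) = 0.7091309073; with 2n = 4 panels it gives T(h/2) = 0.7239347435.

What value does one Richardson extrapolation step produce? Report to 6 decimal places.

With r = 2 the leading error scales as h^2, so the weight is 2^2 = 4.
Numerator 4·A(h/2) − A(h) = 4·0.7239347435 − 0.7091309073 = 2.1866080667
Divide by 2^2 − 1 = 3.
So the Richardson estimate is 0.7288693556.

0.728869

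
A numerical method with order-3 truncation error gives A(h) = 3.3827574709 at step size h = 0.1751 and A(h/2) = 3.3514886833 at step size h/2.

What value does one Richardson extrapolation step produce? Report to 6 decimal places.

The method has order 3: 2^3 = 8.
2^3×A(h/2) = 26.8119094664; minus A(h) gives 23.4291519955.
Extrapolated: 23.4291519955 / 7 = 3.3470217136
Correction |R − A(h/2)| = 4.467e-03; gap |A(h/2) − A(h)| = 3.127e-02.

3.347022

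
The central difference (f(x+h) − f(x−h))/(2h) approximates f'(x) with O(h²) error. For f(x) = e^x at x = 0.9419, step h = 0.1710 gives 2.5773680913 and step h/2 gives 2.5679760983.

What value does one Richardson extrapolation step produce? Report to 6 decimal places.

r = 2: numerator weight 4, denominator 3.
2^2·A(h/2) = 10.2719043932; minus A(h) gives 7.6945363019.
Denominator 4 − 1 = 3.
Result: 2.5648454340

2.564845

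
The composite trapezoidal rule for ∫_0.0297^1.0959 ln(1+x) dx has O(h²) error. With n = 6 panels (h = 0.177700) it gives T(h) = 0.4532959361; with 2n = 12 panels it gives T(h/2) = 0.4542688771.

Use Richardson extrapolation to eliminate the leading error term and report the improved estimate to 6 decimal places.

0.454593

With r = 2 the leading error scales as h^2, so the weight is 2^2 = 4.
Difference of the inputs: 0.4542688771 − 0.4532959361 = 0.0009729410
Divide by 2^2 − 1 = 3: 0.0009729410/3 = 0.0003243137
R = A(h/2) + (A(h/2) − A(h))/3 = 0.4542688771 + 0.0003243137 = 0.4545931908
Gap between inputs: 9.729e-04; correction applied: +0.0003243137.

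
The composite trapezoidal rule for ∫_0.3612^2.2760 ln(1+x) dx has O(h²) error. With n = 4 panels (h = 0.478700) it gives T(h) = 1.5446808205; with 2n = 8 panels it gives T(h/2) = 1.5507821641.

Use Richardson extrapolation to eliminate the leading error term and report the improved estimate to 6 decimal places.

1.552816

Method order is 2; weight 2^2 = 4.
Numerator 4×A(h/2) − A(h) = 4×1.5507821641 − 1.5446808205 = 4.6584478359
Denominator 4 − 1 = 3.
Extrapolated: 4.6584478359 / 3 = 1.5528159453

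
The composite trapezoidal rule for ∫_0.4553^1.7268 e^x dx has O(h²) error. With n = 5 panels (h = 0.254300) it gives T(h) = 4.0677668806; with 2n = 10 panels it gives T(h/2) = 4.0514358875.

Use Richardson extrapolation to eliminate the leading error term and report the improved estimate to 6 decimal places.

Order 2 gives 2^r = 4 and 2^r − 1 = 3.
A(h/2) − A(h) = 4.0514358875 − 4.0677668806 = -0.0163309931
Correction (A(h/2) − A(h))/(4 − 1) = (-0.0163309931)/3 = -0.0054436644
R = A(h/2) + (A(h/2) − A(h))/3 = 4.0514358875 − 0.0054436644 = 4.0459922231
Correction |R − A(h/2)| = 5.444e-03; gap |A(h/2) − A(h)| = 1.633e-02.

4.045992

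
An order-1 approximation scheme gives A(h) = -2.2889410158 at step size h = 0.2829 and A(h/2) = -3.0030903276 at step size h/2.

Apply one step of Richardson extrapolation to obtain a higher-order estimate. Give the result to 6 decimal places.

The method has order 1: 2^1 = 2.
2·(-3.0030903276) = -6.0061806552; (-6.0061806552) − (-2.2889410158) = -3.7172396394
Divide by 2^1 − 1 = 1.
So the Richardson estimate is -3.7172396394.

-3.717240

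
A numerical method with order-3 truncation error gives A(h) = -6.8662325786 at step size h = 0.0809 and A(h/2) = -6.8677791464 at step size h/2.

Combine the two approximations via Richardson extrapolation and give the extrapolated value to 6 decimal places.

-6.868000

With r = 3 the leading error scales as h^3, so the weight is 2^3 = 8.
Numerator 8·A(h/2) − A(h) = 8·(-6.8677791464) − (-6.8662325786) = -48.0760005926
(8·(-6.8677791464) − (-6.8662325786))/(8 − 1) = -6.8680000847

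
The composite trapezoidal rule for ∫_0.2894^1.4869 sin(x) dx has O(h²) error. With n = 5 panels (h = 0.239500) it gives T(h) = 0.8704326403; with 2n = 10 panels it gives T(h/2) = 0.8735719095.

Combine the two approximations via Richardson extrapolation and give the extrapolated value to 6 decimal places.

r = 2, so 2^r = 4.
4 × 0.8735719095 − 0.8704326403 = 2.6238549977
Denominator 4 − 1 = 3.
2.6238549977 ÷ 3 = 0.8746183326
Gap between inputs: 3.139e-03; correction applied: +0.0010464231.

0.874618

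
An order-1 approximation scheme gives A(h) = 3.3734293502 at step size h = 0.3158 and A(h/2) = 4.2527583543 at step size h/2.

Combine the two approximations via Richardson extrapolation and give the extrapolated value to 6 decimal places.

5.132087

r = 1: numerator weight 2, denominator 1.
Top: 2(4.2527583543) − (3.3734293502) = 5.1320873584
(2 × 4.2527583543 − 3.3734293502)/(2 − 1) = 5.1320873584
Correction |R − A(h/2)| = 8.793e-01; gap |A(h/2) − A(h)| = 8.793e-01.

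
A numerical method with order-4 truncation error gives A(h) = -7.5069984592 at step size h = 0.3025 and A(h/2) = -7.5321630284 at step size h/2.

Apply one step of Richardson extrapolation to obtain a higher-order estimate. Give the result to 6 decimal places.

-7.533841

Leading term ∝ h^4; use weight 16 = 2^4.
Top: 16(-7.5321630284) − (-7.5069984592) = -113.0076099952
Denominator 16 − 1 = 15.
Extrapolated: (-113.0076099952) / 15 = -7.5338406663
Gap between inputs: 2.516e-02; correction applied: −0.0016776379.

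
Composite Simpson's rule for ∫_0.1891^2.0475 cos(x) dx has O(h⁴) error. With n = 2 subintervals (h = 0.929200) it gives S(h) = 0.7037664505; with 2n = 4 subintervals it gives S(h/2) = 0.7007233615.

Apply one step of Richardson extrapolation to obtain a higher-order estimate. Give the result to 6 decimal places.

Error is O(h^4); halving h shrinks it by 2^4 = 16.
A(h/2) − A(h) = 0.7007233615 − 0.7037664505 = -0.0030430890
Correction (A(h/2) − A(h))/(16 − 1) = (-0.0030430890)/15 = -0.0002028726
R = A(h/2) + (A(h/2) − A(h))/15 = 0.7007233615 − 0.0002028726 = 0.7005204889
Correction |R − A(h/2)| = 2.029e-04; gap |A(h/2) − A(h)| = 3.043e-03.

0.700520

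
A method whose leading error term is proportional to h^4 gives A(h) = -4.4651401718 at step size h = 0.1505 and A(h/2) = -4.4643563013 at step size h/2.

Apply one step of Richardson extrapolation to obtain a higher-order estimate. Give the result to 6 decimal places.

Method order is 4; weight 2^4 = 16.
A(h/2) − A(h) = -4.4643563013 − (-4.4651401718) = 0.0007838705
Correction (A(h/2) − A(h))/(16 − 1) = 0.0007838705/15 = 0.0000522580
R = -4.4643563013 + 0.0000522580 = -4.4643040433

-4.464304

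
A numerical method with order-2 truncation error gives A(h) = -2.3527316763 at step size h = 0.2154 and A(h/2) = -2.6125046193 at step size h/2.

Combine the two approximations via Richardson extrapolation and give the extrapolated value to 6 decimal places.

-2.699096

Leading term ∝ h^2; use weight 4 = 2^2.
4×(-2.6125046193) = -10.4500184772; (-10.4500184772) − (-2.3527316763) = -8.0972868009
Divide by 2^2 − 1 = 3.
(-8.0972868009) ÷ 3 = -2.6990956003
Shift from A(h/2): −0.0865909810.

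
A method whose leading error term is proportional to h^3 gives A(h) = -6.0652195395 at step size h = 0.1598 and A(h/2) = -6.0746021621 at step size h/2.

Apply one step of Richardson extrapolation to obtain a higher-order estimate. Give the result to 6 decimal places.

-6.075943

r = 3, so 2^r = 8.
8·(-6.0746021621) − (-6.0652195395) = -42.5315977573
(-42.5315977573) ÷ 7 = -6.0759425368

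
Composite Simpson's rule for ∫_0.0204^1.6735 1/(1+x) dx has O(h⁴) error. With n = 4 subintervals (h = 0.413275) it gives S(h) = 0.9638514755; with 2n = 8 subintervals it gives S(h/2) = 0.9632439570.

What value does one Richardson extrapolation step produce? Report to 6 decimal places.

0.963203

r = 4: numerator weight 16, denominator 15.
2^4·A(h/2) = 15.4119033120; minus A(h) gives 14.4480518365.
Extrapolated: 14.4480518365 / 15 = 0.9632034558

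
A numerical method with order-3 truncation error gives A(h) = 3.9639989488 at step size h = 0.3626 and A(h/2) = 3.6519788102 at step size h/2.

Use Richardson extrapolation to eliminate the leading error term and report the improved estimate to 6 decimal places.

Leading term ∝ h^3; use weight 8 = 2^3.
Numerator 8·A(h/2) − A(h) = 8·3.6519788102 − 3.9639989488 = 25.2518315328
(8·3.6519788102 − 3.9639989488)/(8 − 1) = 3.6074045047

3.607405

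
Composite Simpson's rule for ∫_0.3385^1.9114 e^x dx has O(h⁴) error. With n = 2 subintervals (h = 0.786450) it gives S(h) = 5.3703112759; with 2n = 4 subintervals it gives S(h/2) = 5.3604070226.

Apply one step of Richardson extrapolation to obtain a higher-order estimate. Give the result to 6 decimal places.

Leading term ∝ h^4; use weight 16 = 2^4.
Difference of the inputs: 5.3604070226 − 5.3703112759 = -0.0099042533
Correction (A(h/2) − A(h))/(16 − 1) = (-0.0099042533)/15 = -0.0006602836
R = 5.3604070226 − 0.0006602836 = 5.3597467390

5.359747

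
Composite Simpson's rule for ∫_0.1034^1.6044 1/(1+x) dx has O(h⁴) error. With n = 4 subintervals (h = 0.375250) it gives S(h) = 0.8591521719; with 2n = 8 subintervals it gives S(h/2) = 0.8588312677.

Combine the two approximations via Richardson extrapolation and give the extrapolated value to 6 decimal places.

With r = 4 the leading error scales as h^4, so the weight is 2^4 = 16.
16 × 0.8588312677 = 13.7413002832; subtract 0.8591521719 → 12.8821481113
(16 × 0.8588312677 − 0.8591521719)/(16 − 1) = 0.8588098741

0.858810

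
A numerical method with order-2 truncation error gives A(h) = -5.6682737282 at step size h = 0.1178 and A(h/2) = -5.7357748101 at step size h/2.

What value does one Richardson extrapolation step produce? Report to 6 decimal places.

-5.758275

Leading term ∝ h^2; use weight 4 = 2^2.
Top: 4(-5.7357748101) − (-5.6682737282) = -17.2748255122
R = (-17.2748255122)/3 = -5.7582751707
Correction |R − A(h/2)| = 2.250e-02; gap |A(h/2) − A(h)| = 6.750e-02.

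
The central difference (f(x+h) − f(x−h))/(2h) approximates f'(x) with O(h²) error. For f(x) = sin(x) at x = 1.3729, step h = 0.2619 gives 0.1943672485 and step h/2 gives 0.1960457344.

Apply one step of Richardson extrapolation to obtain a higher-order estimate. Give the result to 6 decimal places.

0.196605

The method has order 2: 2^2 = 4.
Difference of the inputs: 0.1960457344 − 0.1943672485 = 0.0016784859
Correction (A(h/2) − A(h))/(4 − 1) = 0.0016784859/3 = 0.0005594953
R = 0.1960457344 + 0.0005594953 = 0.1966052297
Shift from A(h/2): +0.0005594953.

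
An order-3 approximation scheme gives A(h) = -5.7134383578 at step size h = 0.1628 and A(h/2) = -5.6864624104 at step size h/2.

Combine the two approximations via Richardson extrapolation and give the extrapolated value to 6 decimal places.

-5.682609

The method has order 3: 2^3 = 8.
Numerator 8×A(h/2) − A(h) = 8×(-5.6864624104) − (-5.7134383578) = -39.7782609254
(-39.7782609254) ÷ 7 = -5.6826087036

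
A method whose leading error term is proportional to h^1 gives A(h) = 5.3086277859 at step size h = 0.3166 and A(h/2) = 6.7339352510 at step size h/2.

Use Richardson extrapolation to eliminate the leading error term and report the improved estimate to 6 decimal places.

The method has order 1: 2^1 = 2.
Numerator 2·A(h/2) − A(h) = 2·6.7339352510 − 5.3086277859 = 8.1592427161
Denominator 2 − 1 = 1.
So the Richardson estimate is 8.1592427161.

8.159243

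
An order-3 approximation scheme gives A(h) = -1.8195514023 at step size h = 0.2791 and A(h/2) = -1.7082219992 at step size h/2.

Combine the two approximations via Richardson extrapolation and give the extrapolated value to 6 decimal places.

-1.692318

Error is O(h^3); halving h shrinks it by 2^3 = 8.
2^3 × A(h/2) = -13.6657759936; minus A(h) gives -11.8462245913.
Divide by 2^3 − 1 = 7.
R = (-11.8462245913)/7 = -1.6923177988
Gap between inputs: 1.113e-01; correction applied: +0.0159042004.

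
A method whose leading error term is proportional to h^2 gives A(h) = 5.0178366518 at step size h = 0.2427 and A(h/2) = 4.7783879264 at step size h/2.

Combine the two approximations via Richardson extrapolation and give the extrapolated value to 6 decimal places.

4.698572

Error is O(h^2); halving h shrinks it by 2^2 = 4.
Difference of the inputs: 4.7783879264 − 5.0178366518 = -0.2394487254
Divide by 2^2 − 1 = 3: (-0.2394487254)/3 = -0.0798162418
R = A(h/2) + (A(h/2) − A(h))/3 = 4.7783879264 − 0.0798162418 = 4.6985716846
Shift from A(h/2): −0.0798162418.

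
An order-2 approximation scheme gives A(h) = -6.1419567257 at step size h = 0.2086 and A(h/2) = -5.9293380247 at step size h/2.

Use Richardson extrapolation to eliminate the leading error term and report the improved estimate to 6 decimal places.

-5.858465

r = 2: numerator weight 4, denominator 3.
4·(-5.9293380247) = -23.7173520988; subtract (-6.1419567257) → -17.5753953731
Extrapolated: (-17.5753953731) / 3 = -5.8584651244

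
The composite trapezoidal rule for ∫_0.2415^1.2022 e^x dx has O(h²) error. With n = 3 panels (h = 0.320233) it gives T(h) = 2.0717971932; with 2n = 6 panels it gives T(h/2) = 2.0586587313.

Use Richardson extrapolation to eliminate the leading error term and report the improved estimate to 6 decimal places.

2.054279

r = 2, so 2^r = 4.
Numerator 4·A(h/2) − A(h) = 4·2.0586587313 − 2.0717971932 = 6.1628377320
Denominator 4 − 1 = 3.
Extrapolated: 6.1628377320 / 3 = 2.0542792440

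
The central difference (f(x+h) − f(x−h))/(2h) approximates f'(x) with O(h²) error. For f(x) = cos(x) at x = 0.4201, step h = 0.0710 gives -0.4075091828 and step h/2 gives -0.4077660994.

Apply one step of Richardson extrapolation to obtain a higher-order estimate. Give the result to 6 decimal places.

-0.407852

With r = 2 the leading error scales as h^2, so the weight is 2^2 = 4.
A(h/2) − A(h) = -0.4077660994 − (-0.4075091828) = -0.0002569166
Correction (A(h/2) − A(h))/(4 − 1) = (-0.0002569166)/3 = -0.0000856389
R = A(h/2) + (A(h/2) − A(h))/3 = -0.4077660994 − 0.0000856389 = -0.4078517383
Gap between inputs: 2.569e-04; correction applied: −0.0000856389.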